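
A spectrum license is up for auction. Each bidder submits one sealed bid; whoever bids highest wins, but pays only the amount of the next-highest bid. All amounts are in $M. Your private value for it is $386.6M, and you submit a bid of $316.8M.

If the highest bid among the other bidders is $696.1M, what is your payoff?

$0M

Your bid $316.8M is below the highest competing bid $696.1M, so you lose.
A losing bidder pays nothing and receives nothing: payoff = $0M.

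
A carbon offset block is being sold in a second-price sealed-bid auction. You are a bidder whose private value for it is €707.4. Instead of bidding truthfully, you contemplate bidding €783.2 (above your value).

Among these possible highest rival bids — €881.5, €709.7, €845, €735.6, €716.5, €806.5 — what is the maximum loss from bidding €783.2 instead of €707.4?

€28.2

€881.5: same outcome either way → loss €0.
€709.7: truthful gives €0, deviation gives −€2.3 → loss €2.3.
€845: same outcome either way → loss €0.
€735.6: truthful gives €0, deviation gives −€28.2 → loss €28.2.
€716.5: truthful gives €0, deviation gives −€9.1 → loss €9.1.
€806.5: same outcome either way → loss €0.
Maximum loss: €28.2.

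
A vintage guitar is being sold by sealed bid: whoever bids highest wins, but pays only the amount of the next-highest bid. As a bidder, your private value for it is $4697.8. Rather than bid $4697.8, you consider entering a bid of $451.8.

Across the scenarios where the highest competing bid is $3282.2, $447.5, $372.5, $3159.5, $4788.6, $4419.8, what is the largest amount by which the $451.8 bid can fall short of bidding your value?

$1538.3

$3282.2: truthful gives $1415.6, deviation gives $0 → loss $1415.6.
$447.5: same outcome either way → loss $0.
$372.5: same outcome either way → loss $0.
$3159.5: truthful gives $1538.3, deviation gives $0 → loss $1538.3.
$4788.6: same outcome either way → loss $0.
$4419.8: truthful gives $278, deviation gives $0 → loss $278.
Maximum loss: $1538.3.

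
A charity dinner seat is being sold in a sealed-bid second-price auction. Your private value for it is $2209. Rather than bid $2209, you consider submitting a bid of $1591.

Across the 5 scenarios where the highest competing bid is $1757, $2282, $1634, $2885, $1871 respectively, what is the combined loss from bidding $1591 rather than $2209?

$1365

The deviation costs you only when the competing bid falls strictly between $1591 and $2209; elsewhere both bids give the same outcome.
$1757: truthful payoff $452, deviation payoff $0 → loss $452.
$2282: outcomes coincide → loss $0.
$1634: truthful payoff $575, deviation payoff $0 → loss $575.
$2885: outcomes coincide → loss $0.
$1871: truthful payoff $338, deviation payoff $0 → loss $338.
Total loss = $452 + $575 + $338 = $1365.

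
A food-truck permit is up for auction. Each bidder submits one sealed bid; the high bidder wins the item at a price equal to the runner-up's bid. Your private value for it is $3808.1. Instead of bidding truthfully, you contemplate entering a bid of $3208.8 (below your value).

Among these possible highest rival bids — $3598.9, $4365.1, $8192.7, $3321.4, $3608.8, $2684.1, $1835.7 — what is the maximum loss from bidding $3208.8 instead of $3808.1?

$3598.9: truthful gives $209.2, deviation gives $0 → loss $209.2.
$4365.1: same outcome either way → loss $0.
$8192.7: same outcome either way → loss $0.
$3321.4: truthful gives $486.7, deviation gives $0 → loss $486.7.
$3608.8: truthful gives $199.3, deviation gives $0 → loss $199.3.
$2684.1: same outcome either way → loss $0.
$1835.7: same outcome either way → loss $0.
Maximum loss: $486.7.

$486.7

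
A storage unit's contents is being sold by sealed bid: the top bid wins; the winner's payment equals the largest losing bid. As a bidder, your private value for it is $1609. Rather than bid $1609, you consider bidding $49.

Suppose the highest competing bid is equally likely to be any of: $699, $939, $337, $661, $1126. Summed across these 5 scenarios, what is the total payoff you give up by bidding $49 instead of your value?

The deviation costs you only when the competing bid falls strictly between $49 and $1609; elsewhere both bids give the same outcome.
$699: truthful payoff $910, deviation payoff $0 → loss $910.
$939: truthful payoff $670, deviation payoff $0 → loss $670.
$337: truthful payoff $1272, deviation payoff $0 → loss $1272.
$661: truthful payoff $948, deviation payoff $0 → loss $948.
$1126: truthful payoff $483, deviation payoff $0 → loss $483.
Total loss = $910 + $670 + $1272 + $948 + $483 = $4283.

$4283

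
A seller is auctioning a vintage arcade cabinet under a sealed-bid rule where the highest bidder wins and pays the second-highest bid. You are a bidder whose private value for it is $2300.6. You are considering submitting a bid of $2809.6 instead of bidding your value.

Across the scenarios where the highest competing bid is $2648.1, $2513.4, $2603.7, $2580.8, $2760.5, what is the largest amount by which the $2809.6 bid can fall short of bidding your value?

$2648.1: truthful gives $0, deviation gives −$347.5 → loss $347.5.
$2513.4: truthful gives $0, deviation gives −$212.8 → loss $212.8.
$2603.7: truthful gives $0, deviation gives −$303.1 → loss $303.1.
$2580.8: truthful gives $0, deviation gives −$280.2 → loss $280.2.
$2760.5: truthful gives $0, deviation gives −$459.9 → loss $459.9.
Maximum loss: $459.9.

$459.9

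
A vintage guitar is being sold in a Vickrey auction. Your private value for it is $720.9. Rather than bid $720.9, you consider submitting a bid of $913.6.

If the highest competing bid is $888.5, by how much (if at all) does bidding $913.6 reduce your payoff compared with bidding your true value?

$167.6

Bidding your value $720.9: you lose (since $720.9 < $888.5). Payoff $0.
Bidding $913.6: you win and pay $888.5. Payoff $720.9 − $888.5 = −$167.6.
The competing bid $888.5 lies between your value and your inflated bid, so overbidding wins an item priced above your value.
Loss from deviating = $0 − (−$167.6) = $167.6.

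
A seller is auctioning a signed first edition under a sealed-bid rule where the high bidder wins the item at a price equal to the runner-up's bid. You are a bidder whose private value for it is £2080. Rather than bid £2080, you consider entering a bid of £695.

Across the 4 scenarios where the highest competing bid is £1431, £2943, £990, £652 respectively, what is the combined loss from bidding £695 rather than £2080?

The deviation costs you only when the competing bid falls strictly between £695 and £2080; elsewhere both bids give the same outcome.
£1431: truthful payoff £649, deviation payoff £0 → loss £649.
£2943: outcomes coincide → loss £0.
£990: truthful payoff £1090, deviation payoff £0 → loss £1090.
£652: outcomes coincide → loss £0.
Total loss = £649 + £1090 = £1739.

£1739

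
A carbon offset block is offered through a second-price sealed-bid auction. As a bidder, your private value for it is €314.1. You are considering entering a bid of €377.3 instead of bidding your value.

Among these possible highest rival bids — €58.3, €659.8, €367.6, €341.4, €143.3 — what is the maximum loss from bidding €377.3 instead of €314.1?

€53.5

€58.3: same outcome either way → loss €0.
€659.8: same outcome either way → loss €0.
€367.6: truthful gives €0, deviation gives −€53.5 → loss €53.5.
€341.4: truthful gives €0, deviation gives −€27.3 → loss €27.3.
€143.3: same outcome either way → loss €0.
Maximum loss: €53.5.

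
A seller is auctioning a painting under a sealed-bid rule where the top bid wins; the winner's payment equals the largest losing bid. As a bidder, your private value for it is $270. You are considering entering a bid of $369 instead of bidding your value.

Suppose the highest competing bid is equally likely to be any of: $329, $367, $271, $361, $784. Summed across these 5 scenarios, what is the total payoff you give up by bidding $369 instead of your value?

$248

The deviation costs you only when the competing bid falls strictly between $270 and $369; elsewhere both bids give the same outcome.
$329: truthful payoff $0, deviation payoff −$59 → loss $59.
$367: truthful payoff $0, deviation payoff −$97 → loss $97.
$271: truthful payoff $0, deviation payoff −$1 → loss $1.
$361: truthful payoff $0, deviation payoff −$91 → loss $91.
$784: outcomes coincide → loss $0.
Total loss = $59 + $97 + $1 + $91 = $248.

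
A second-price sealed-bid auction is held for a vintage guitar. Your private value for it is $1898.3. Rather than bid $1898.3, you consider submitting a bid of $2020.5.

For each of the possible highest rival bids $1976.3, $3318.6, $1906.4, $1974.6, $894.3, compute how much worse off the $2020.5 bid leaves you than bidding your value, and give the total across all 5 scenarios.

$162.4

The deviation costs you only when the competing bid falls strictly between $1898.3 and $2020.5; elsewhere both bids give the same outcome.
$1976.3: truthful payoff $0, deviation payoff −$78 → loss $78.
$3318.6: outcomes coincide → loss $0.
$1906.4: truthful payoff $0, deviation payoff −$8.1 → loss $8.1.
$1974.6: truthful payoff $0, deviation payoff −$76.3 → loss $76.3.
$894.3: outcomes coincide → loss $0.
Total loss = $78 + $8.1 + $76.3 = $162.4.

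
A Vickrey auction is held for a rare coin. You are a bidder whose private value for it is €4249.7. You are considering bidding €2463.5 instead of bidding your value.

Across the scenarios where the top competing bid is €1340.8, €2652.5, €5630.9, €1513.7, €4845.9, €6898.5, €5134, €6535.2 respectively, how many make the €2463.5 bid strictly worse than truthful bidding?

The deviation hurts exactly when the highest competing bid lies strictly between €2463.5 and €4249.7 — underbidding then forfeits a profitable win.
€1340.8: below both → same outcome either way.
€2652.5: inside the interval → strictly worse (loss €1597.2).
€5630.9: above both → same outcome either way.
€1513.7: below both → same outcome either way.
€4845.9: above both → same outcome either way.
€6898.5: above both → same outcome either way.
€5134: above both → same outcome either way.
€6535.2: above both → same outcome either way.
Count: 1.

1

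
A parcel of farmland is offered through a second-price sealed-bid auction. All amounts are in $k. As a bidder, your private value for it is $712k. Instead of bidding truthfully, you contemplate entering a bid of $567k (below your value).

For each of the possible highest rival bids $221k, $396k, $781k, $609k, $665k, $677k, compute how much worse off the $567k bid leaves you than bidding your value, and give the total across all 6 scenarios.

The deviation costs you only when the competing bid falls strictly between $567k and $712k; elsewhere both bids give the same outcome.
$221k: outcomes coincide → loss $0k.
$396k: outcomes coincide → loss $0k.
$781k: outcomes coincide → loss $0k.
$609k: truthful payoff $103k, deviation payoff $0k → loss $103k.
$665k: truthful payoff $47k, deviation payoff $0k → loss $47k.
$677k: truthful payoff $35k, deviation payoff $0k → loss $35k.
Total loss = $103k + $47k + $35k = $185k.
Because the price is fixed by the runner-up's bid, deviating from your value can only change a good outcome into a bad one — never the reverse.

$185k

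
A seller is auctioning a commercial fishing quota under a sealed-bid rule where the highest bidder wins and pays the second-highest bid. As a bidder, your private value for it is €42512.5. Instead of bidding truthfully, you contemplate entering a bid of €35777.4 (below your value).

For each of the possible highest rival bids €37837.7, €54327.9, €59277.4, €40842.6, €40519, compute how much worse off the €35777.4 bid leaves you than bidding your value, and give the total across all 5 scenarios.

The deviation costs you only when the competing bid falls strictly between €35777.4 and €42512.5; elsewhere both bids give the same outcome.
€37837.7: truthful payoff €4674.8, deviation payoff €0 → loss €4674.8.
€54327.9: outcomes coincide → loss €0.
€59277.4: outcomes coincide → loss €0.
€40842.6: truthful payoff €1669.9, deviation payoff €0 → loss €1669.9.
€40519: truthful payoff €1993.5, deviation payoff €0 → loss €1993.5.
Total loss = €4674.8 + €1669.9 + €1993.5 = €8338.2.

€8338.2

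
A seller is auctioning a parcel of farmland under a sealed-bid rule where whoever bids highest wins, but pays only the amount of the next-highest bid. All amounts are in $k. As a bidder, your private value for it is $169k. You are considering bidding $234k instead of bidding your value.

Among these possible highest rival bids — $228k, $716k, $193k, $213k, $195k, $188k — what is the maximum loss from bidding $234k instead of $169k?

$228k: truthful gives $0k, deviation gives −$59k → loss $59k.
$716k: same outcome either way → loss $0k.
$193k: truthful gives $0k, deviation gives −$24k → loss $24k.
$213k: truthful gives $0k, deviation gives −$44k → loss $44k.
$195k: truthful gives $0k, deviation gives −$26k → loss $26k.
$188k: truthful gives $0k, deviation gives −$19k → loss $19k.
Maximum loss: $59k.

$59k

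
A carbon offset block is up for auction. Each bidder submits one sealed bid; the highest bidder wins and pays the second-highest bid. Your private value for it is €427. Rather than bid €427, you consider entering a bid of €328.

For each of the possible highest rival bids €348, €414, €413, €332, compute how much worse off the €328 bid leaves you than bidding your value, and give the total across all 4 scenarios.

€201

The deviation costs you only when the competing bid falls strictly between €328 and €427; elsewhere both bids give the same outcome.
€348: truthful payoff €79, deviation payoff €0 → loss €79.
€414: truthful payoff €13, deviation payoff €0 → loss €13.
€413: truthful payoff €14, deviation payoff €0 → loss €14.
€332: truthful payoff €95, deviation payoff €0 → loss €95.
Total loss = €79 + €13 + €14 + €95 = €201.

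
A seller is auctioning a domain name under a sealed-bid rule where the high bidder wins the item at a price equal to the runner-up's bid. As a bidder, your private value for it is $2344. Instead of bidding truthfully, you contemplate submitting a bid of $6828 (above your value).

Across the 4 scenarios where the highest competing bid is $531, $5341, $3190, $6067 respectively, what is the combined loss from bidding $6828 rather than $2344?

$7566

The deviation costs you only when the competing bid falls strictly between $2344 and $6828; elsewhere both bids give the same outcome.
$531: outcomes coincide → loss $0.
$5341: truthful payoff $0, deviation payoff −$2997 → loss $2997.
$3190: truthful payoff $0, deviation payoff −$846 → loss $846.
$6067: truthful payoff $0, deviation payoff −$3723 → loss $3723.
Total loss = $2997 + $846 + $3723 = $7566.
Because the price is fixed by the runner-up's bid, deviating from your value can only change a good outcome into a bad one — never the reverse.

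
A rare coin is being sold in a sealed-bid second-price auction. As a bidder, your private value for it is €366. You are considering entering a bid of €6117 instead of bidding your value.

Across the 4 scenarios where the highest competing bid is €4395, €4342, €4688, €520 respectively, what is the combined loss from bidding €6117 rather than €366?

€12481

The deviation costs you only when the competing bid falls strictly between €366 and €6117; elsewhere both bids give the same outcome.
€4395: truthful payoff €0, deviation payoff −€4029 → loss €4029.
€4342: truthful payoff €0, deviation payoff −€3976 → loss €3976.
€4688: truthful payoff €0, deviation payoff −€4322 → loss €4322.
€520: truthful payoff €0, deviation payoff −€154 → loss €154.
Total loss = €4029 + €3976 + €4322 + €154 = €12481.
Truthful bidding weakly dominates here: raising your bid can only win items priced above your value, and lowering it can only forfeit items priced below.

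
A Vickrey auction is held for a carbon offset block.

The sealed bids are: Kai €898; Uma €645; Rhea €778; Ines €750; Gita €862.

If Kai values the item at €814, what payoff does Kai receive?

Highest bid: Kai at €898, so Kai wins.
Second-highest bid: Gita at €862 — that is the price the winner pays.
Kai's payoff = value − price = €814 − €862 = −€48.

−€48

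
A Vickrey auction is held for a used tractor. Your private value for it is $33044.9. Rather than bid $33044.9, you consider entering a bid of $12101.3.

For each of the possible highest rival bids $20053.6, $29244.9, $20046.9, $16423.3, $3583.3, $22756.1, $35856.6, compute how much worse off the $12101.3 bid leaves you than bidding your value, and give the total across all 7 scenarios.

$56699.7

The deviation costs you only when the competing bid falls strictly between $12101.3 and $33044.9; elsewhere both bids give the same outcome.
$20053.6: truthful payoff $12991.3, deviation payoff $0 → loss $12991.3.
$29244.9: truthful payoff $3800, deviation payoff $0 → loss $3800.
$20046.9: truthful payoff $12998, deviation payoff $0 → loss $12998.
$16423.3: truthful payoff $16621.6, deviation payoff $0 → loss $16621.6.
$3583.3: outcomes coincide → loss $0.
$22756.1: truthful payoff $10288.8, deviation payoff $0 → loss $10288.8.
$35856.6: outcomes coincide → loss $0.
Total loss = $12991.3 + $3800 + $12998 + $16621.6 + $10288.8 = $56699.7.
In a second-price auction your bid sets only whether you win, not what you pay, so bidding your true value is weakly dominant.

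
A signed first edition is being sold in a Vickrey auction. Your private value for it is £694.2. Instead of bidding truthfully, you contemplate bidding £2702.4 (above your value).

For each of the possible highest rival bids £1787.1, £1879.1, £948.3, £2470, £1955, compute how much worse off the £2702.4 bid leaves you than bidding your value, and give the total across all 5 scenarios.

£5568.5

The deviation costs you only when the competing bid falls strictly between £694.2 and £2702.4; elsewhere both bids give the same outcome.
£1787.1: truthful payoff £0, deviation payoff −£1092.9 → loss £1092.9.
£1879.1: truthful payoff £0, deviation payoff −£1184.9 → loss £1184.9.
£948.3: truthful payoff £0, deviation payoff −£254.1 → loss £254.1.
£2470: truthful payoff £0, deviation payoff −£1775.8 → loss £1775.8.
£1955: truthful payoff £0, deviation payoff −£1260.8 → loss £1260.8.
Total loss = £1092.9 + £1184.9 + £254.1 + £1775.8 + £1260.8 = £5568.5.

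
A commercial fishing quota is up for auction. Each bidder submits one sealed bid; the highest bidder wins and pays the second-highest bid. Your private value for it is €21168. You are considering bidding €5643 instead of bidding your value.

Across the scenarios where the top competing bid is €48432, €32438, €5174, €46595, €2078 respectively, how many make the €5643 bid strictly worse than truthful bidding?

0

The deviation hurts exactly when the highest competing bid lies strictly between €5643 and €21168 — underbidding then forfeits a profitable win.
€48432: above both → same outcome either way.
€32438: above both → same outcome either way.
€5174: below both → same outcome either way.
€46595: above both → same outcome either way.
€2078: below both → same outcome either way.
Count: 0.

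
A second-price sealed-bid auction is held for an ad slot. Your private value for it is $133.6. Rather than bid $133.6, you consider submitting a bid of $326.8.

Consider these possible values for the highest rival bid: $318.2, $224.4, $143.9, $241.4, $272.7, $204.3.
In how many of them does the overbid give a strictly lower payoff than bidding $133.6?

6

The deviation hurts exactly when the highest competing bid lies strictly between $133.6 and $326.8 — overbidding then wins at a price above your value.
$318.2: inside the interval → strictly worse (loss $184.6).
$224.4: inside the interval → strictly worse (loss $90.8).
$143.9: inside the interval → strictly worse (loss $10.3).
$241.4: inside the interval → strictly worse (loss $107.8).
$272.7: inside the interval → strictly worse (loss $139.1).
$204.3: inside the interval → strictly worse (loss $70.7).
Count: 6.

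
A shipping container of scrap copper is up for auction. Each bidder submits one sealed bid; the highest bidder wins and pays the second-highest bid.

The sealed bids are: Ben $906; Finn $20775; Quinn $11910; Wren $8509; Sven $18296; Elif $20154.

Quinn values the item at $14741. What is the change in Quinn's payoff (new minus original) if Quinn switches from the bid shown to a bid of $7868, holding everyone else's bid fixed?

$0

The highest bid among the other bidders is $20775; Quinn's bid doesn't change that.
Original bid $11910: Quinn is not highest (top rival bid is $20775); payoff $0.
Alternative bid $7868: Quinn is not highest (top rival bid is $20775); payoff $0.
Change in payoff = $0 − ($0) = $0.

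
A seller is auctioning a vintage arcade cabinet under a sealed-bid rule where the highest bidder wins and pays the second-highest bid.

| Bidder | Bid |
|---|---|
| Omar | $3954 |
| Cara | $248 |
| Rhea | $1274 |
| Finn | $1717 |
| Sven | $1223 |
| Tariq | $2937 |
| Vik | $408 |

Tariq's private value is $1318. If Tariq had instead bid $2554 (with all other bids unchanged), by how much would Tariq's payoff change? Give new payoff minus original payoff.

The highest bid among the other bidders is $3954; Tariq's bid doesn't change that.
Original bid $2937: Tariq is not highest (top rival bid is $3954); payoff $0.
Alternative bid $2554: Tariq is not highest (top rival bid is $3954); payoff $0.
Change in payoff = $0 − ($0) = $0.

$0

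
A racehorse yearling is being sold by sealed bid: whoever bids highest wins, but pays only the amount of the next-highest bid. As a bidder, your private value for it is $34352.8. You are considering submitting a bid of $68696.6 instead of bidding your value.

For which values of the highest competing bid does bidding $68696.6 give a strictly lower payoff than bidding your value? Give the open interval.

($34352.8, $68696.6)

If the competing bid is below $34352.8, both bids win at the same price — no difference.
If it is above $68696.6, both bids lose — no difference.
If it lies strictly between $34352.8 and $68696.6, bidding your value loses (payoff 0) while bidding $68696.6 wins at a price above your value (payoff negative).
So the deviation strictly hurts on the open interval ($34352.8, $68696.6).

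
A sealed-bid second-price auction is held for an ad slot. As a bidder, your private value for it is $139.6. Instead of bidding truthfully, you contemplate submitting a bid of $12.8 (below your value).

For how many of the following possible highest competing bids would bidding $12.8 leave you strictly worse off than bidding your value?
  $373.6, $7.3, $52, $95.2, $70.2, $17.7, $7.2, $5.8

The deviation hurts exactly when the highest competing bid lies strictly between $12.8 and $139.6 — underbidding then forfeits a profitable win.
$373.6: above both → same outcome either way.
$7.3: below both → same outcome either way.
$52: inside the interval → strictly worse (loss $87.6).
$95.2: inside the interval → strictly worse (loss $44.4).
$70.2: inside the interval → strictly worse (loss $69.4).
$17.7: inside the interval → strictly worse (loss $121.9).
$7.2: below both → same outcome either way.
$5.8: below both → same outcome either way.
Count: 4.

4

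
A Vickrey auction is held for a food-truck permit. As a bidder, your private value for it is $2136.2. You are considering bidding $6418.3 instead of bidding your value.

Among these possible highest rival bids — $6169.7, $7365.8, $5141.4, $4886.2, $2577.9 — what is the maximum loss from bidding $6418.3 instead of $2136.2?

$4033.5

$6169.7: truthful gives $0, deviation gives −$4033.5 → loss $4033.5.
$7365.8: same outcome either way → loss $0.
$5141.4: truthful gives $0, deviation gives −$3005.2 → loss $3005.2.
$4886.2: truthful gives $0, deviation gives −$2750 → loss $2750.
$2577.9: truthful gives $0, deviation gives −$441.7 → loss $441.7.
Maximum loss: $4033.5.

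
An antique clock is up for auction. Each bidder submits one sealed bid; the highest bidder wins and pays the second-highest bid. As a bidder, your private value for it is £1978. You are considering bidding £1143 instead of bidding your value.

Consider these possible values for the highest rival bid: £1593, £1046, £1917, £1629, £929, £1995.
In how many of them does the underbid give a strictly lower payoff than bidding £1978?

The deviation hurts exactly when the highest competing bid lies strictly between £1143 and £1978 — underbidding then forfeits a profitable win.
£1593: inside the interval → strictly worse (loss £385).
£1046: below both → same outcome either way.
£1917: inside the interval → strictly worse (loss £61).
£1629: inside the interval → strictly worse (loss £349).
£929: below both → same outcome either way.
£1995: above both → same outcome either way.
Count: 3.

3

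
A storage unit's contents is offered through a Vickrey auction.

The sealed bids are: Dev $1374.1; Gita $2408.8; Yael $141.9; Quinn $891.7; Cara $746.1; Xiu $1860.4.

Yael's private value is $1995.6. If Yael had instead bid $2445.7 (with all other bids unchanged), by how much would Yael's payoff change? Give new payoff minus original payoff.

−$413.2

The highest bid among the other bidders is $2408.8; Yael's bid doesn't change that.
Original bid $141.9: Yael is not highest (top rival bid is $2408.8); payoff $0.
Alternative bid $2445.7: Yael is highest, pays the top rival bid $2408.8; payoff $1995.6 − $2408.8 = −$413.2.
Change in payoff = −$413.2 − ($0) = −$413.2.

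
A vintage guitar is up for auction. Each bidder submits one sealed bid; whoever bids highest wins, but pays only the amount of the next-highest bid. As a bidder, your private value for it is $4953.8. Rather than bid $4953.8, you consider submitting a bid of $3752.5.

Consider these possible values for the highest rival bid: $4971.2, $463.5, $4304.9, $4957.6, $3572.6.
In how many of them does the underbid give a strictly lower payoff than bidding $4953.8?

1

The deviation hurts exactly when the highest competing bid lies strictly between $3752.5 and $4953.8 — underbidding then forfeits a profitable win.
$4971.2: above both → same outcome either way.
$463.5: below both → same outcome either way.
$4304.9: inside the interval → strictly worse (loss $648.9).
$4957.6: above both → same outcome either way.
$3572.6: below both → same outcome either way.
Count: 1.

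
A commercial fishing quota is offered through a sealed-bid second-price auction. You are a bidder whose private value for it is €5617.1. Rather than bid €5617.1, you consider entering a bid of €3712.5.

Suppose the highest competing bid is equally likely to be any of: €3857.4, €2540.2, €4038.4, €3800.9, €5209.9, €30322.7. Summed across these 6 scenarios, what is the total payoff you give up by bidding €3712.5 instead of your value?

The deviation costs you only when the competing bid falls strictly between €3712.5 and €5617.1; elsewhere both bids give the same outcome.
€3857.4: truthful payoff €1759.7, deviation payoff €0 → loss €1759.7.
€2540.2: outcomes coincide → loss €0.
€4038.4: truthful payoff €1578.7, deviation payoff €0 → loss €1578.7.
€3800.9: truthful payoff €1816.2, deviation payoff €0 → loss €1816.2.
€5209.9: truthful payoff €407.2, deviation payoff €0 → loss €407.2.
€30322.7: outcomes coincide → loss €0.
Total loss = €1759.7 + €1578.7 + €1816.2 + €407.2 = €5561.8.
Because the price is fixed by the runner-up's bid, deviating from your value can only change a good outcome into a bad one — never the reverse.

€5561.8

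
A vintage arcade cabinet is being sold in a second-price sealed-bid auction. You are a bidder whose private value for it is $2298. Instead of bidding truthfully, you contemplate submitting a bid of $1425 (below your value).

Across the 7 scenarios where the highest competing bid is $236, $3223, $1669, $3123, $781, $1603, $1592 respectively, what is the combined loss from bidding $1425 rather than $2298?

The deviation costs you only when the competing bid falls strictly between $1425 and $2298; elsewhere both bids give the same outcome.
$236: outcomes coincide → loss $0.
$3223: outcomes coincide → loss $0.
$1669: truthful payoff $629, deviation payoff $0 → loss $629.
$3123: outcomes coincide → loss $0.
$781: outcomes coincide → loss $0.
$1603: truthful payoff $695, deviation payoff $0 → loss $695.
$1592: truthful payoff $706, deviation payoff $0 → loss $706.
Total loss = $629 + $695 + $706 = $2030.

$2030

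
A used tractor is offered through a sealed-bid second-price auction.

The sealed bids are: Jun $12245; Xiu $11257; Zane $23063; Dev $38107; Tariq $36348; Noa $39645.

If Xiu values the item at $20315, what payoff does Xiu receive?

$0

Highest bid: Noa at $39645, so Noa wins.
Second-highest bid: Dev at $38107 — that is the price the winner pays.
Xiu did not win, so Xiu pays nothing and receives nothing: payoff $0.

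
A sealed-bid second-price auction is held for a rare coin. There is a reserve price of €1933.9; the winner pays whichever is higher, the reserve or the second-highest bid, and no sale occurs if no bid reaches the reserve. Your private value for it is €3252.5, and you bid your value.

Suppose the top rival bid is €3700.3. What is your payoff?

€0

Your bid €3252.5 is below the highest competing bid €3700.3, so you lose. Payoff €0.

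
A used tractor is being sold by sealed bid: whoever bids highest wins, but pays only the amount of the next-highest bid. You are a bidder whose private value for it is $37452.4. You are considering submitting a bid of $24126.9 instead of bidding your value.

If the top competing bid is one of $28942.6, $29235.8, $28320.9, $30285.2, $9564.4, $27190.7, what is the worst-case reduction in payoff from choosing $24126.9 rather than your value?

$28942.6: truthful gives $8509.8, deviation gives $0 → loss $8509.8.
$29235.8: truthful gives $8216.6, deviation gives $0 → loss $8216.6.
$28320.9: truthful gives $9131.5, deviation gives $0 → loss $9131.5.
$30285.2: truthful gives $7167.2, deviation gives $0 → loss $7167.2.
$9564.4: same outcome either way → loss $0.
$27190.7: truthful gives $10261.7, deviation gives $0 → loss $10261.7.
Maximum loss: $10261.7.

$10261.7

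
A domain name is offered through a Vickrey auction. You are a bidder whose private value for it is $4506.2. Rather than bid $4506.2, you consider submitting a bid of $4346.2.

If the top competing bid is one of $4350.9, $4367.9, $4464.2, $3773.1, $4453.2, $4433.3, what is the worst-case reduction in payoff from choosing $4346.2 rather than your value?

$4350.9: truthful gives $155.3, deviation gives $0 → loss $155.3.
$4367.9: truthful gives $138.3, deviation gives $0 → loss $138.3.
$4464.2: truthful gives $42, deviation gives $0 → loss $42.
$3773.1: same outcome either way → loss $0.
$4453.2: truthful gives $53, deviation gives $0 → loss $53.
$4433.3: truthful gives $72.9, deviation gives $0 → loss $72.9.
Maximum loss: $155.3.

$155.3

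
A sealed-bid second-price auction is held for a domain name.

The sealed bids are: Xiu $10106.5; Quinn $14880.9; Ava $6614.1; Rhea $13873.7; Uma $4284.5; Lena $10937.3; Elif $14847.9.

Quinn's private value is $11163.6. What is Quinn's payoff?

Highest bid: Quinn at $14880.9, so Quinn wins.
Second-highest bid: Elif at $14847.9 — that is the price the winner pays.
Quinn's payoff = value − price = $11163.6 − $14847.9 = −$3684.3.

−$3684.3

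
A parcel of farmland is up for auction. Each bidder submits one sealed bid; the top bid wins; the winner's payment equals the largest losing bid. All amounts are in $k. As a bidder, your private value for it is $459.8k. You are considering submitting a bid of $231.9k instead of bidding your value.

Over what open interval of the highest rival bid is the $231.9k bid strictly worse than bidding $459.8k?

If the competing bid is below $231.9k, both bids win at the same price — no difference.
If it is above $459.8k, both bids lose — no difference.
If it lies strictly between $231.9k and $459.8k, bidding your value wins at a price below your value (positive payoff) while bidding $231.9k loses (payoff 0).
So the deviation strictly hurts on the open interval ($231.9k, $459.8k).
Because the price is fixed by the runner-up's bid, deviating from your value can only change a good outcome into a bad one — never the reverse.

($231.9k, $459.8k)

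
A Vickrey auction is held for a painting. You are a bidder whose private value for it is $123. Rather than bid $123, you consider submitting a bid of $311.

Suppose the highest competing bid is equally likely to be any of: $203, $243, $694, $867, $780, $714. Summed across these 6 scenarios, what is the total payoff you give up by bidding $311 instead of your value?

The deviation costs you only when the competing bid falls strictly between $123 and $311; elsewhere both bids give the same outcome.
$203: truthful payoff $0, deviation payoff −$80 → loss $80.
$243: truthful payoff $0, deviation payoff −$120 → loss $120.
$694: outcomes coincide → loss $0.
$867: outcomes coincide → loss $0.
$780: outcomes coincide → loss $0.
$714: outcomes coincide → loss $0.
Total loss = $80 + $120 = $200.

$200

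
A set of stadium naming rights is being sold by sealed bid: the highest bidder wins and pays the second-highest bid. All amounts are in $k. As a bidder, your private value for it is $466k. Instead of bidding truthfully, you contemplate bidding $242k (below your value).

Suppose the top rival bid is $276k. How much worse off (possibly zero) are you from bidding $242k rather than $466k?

$190k

Bidding your value $466k: you win (since $466k > $276k) and pay $276k. Payoff $190k.
Bidding $242k: you lose. Payoff $0k.
The competing bid $276k lies between your shaded bid and your value, so underbidding forfeits an item you could have won at a profitable price.
Loss from deviating = $190k − ($0k) = $190k.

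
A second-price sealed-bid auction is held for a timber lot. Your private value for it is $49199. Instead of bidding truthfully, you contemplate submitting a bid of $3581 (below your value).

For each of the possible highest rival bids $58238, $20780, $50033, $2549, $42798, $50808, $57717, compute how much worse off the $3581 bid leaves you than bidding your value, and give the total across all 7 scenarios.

The deviation costs you only when the competing bid falls strictly between $3581 and $49199; elsewhere both bids give the same outcome.
$58238: outcomes coincide → loss $0.
$20780: truthful payoff $28419, deviation payoff $0 → loss $28419.
$50033: outcomes coincide → loss $0.
$2549: outcomes coincide → loss $0.
$42798: truthful payoff $6401, deviation payoff $0 → loss $6401.
$50808: outcomes coincide → loss $0.
$57717: outcomes coincide → loss $0.
Total loss = $28419 + $6401 = $34820.
Because the price is fixed by the runner-up's bid, deviating from your value can only change a good outcome into a bad one — never the reverse.

$34820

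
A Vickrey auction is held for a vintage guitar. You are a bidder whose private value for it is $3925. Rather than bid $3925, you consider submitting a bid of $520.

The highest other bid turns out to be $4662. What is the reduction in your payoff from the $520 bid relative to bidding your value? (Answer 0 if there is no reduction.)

Bidding your value $3925: you lose (since $3925 < $4662). Payoff $0.
Bidding $520: you lose. Payoff $0.
Difference = $0 − $0 = $0; both bids lead to the same outcome because the competing bid is above both your value and your alternative bid.
Truthful bidding weakly dominates here: raising your bid can only win items priced above your value, and lowering it can only forfeit items priced below.

$0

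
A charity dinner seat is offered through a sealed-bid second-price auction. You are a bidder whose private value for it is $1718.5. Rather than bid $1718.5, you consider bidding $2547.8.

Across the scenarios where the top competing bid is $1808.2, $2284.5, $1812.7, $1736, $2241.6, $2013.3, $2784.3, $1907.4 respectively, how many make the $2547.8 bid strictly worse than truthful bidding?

7

The deviation hurts exactly when the highest competing bid lies strictly between $1718.5 and $2547.8 — overbidding then wins at a price above your value.
$1808.2: inside the interval → strictly worse (loss $89.7).
$2284.5: inside the interval → strictly worse (loss $566).
$1812.7: inside the interval → strictly worse (loss $94.2).
$1736: inside the interval → strictly worse (loss $17.5).
$2241.6: inside the interval → strictly worse (loss $523.1).
$2013.3: inside the interval → strictly worse (loss $294.8).
$2784.3: above both → same outcome either way.
$1907.4: inside the interval → strictly worse (loss $188.9).
Count: 7.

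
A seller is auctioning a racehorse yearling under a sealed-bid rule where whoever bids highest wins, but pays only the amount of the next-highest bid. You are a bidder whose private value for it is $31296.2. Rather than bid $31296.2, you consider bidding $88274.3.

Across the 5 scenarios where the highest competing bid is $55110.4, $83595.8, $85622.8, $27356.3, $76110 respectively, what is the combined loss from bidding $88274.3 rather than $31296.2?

The deviation costs you only when the competing bid falls strictly between $31296.2 and $88274.3; elsewhere both bids give the same outcome.
$55110.4: truthful payoff $0, deviation payoff −$23814.2 → loss $23814.2.
$83595.8: truthful payoff $0, deviation payoff −$52299.6 → loss $52299.6.
$85622.8: truthful payoff $0, deviation payoff −$54326.6 → loss $54326.6.
$27356.3: outcomes coincide → loss $0.
$76110: truthful payoff $0, deviation payoff −$44813.8 → loss $44813.8.
Total loss = $23814.2 + $52299.6 + $54326.6 + $44813.8 = $175254.2.

$175254.2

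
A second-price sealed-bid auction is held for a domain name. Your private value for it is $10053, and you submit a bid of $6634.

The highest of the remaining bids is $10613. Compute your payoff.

$0

Your bid $6634 is below the highest competing bid $10613, so you lose.
A losing bidder pays nothing and receives nothing: payoff = $0.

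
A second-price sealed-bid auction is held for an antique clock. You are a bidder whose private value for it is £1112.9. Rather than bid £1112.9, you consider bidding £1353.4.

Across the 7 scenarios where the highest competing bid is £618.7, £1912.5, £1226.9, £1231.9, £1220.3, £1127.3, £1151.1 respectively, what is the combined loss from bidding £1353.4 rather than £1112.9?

The deviation costs you only when the competing bid falls strictly between £1112.9 and £1353.4; elsewhere both bids give the same outcome.
£618.7: outcomes coincide → loss £0.
£1912.5: outcomes coincide → loss £0.
£1226.9: truthful payoff £0, deviation payoff −£114 → loss £114.
£1231.9: truthful payoff £0, deviation payoff −£119 → loss £119.
£1220.3: truthful payoff £0, deviation payoff −£107.4 → loss £107.4.
£1127.3: truthful payoff £0, deviation payoff −£14.4 → loss £14.4.
£1151.1: truthful payoff £0, deviation payoff −£38.2 → loss £38.2.
Total loss = £114 + £119 + £107.4 + £14.4 + £38.2 = £393.

£393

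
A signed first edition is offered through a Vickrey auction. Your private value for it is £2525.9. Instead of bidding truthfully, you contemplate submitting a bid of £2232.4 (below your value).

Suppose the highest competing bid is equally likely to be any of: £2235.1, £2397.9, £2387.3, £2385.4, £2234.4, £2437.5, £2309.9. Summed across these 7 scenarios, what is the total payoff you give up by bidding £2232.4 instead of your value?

The deviation costs you only when the competing bid falls strictly between £2232.4 and £2525.9; elsewhere both bids give the same outcome.
£2235.1: truthful payoff £290.8, deviation payoff £0 → loss £290.8.
£2397.9: truthful payoff £128, deviation payoff £0 → loss £128.
£2387.3: truthful payoff £138.6, deviation payoff £0 → loss £138.6.
£2385.4: truthful payoff £140.5, deviation payoff £0 → loss £140.5.
£2234.4: truthful payoff £291.5, deviation payoff £0 → loss £291.5.
£2437.5: truthful payoff £88.4, deviation payoff £0 → loss £88.4.
£2309.9: truthful payoff £216, deviation payoff £0 → loss £216.
Total loss = £290.8 + £128 + £138.6 + £140.5 + £291.5 + £88.4 + £216 = £1293.8.
In a second-price auction your bid sets only whether you win, not what you pay, so bidding your true value is weakly dominant.

£1293.8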